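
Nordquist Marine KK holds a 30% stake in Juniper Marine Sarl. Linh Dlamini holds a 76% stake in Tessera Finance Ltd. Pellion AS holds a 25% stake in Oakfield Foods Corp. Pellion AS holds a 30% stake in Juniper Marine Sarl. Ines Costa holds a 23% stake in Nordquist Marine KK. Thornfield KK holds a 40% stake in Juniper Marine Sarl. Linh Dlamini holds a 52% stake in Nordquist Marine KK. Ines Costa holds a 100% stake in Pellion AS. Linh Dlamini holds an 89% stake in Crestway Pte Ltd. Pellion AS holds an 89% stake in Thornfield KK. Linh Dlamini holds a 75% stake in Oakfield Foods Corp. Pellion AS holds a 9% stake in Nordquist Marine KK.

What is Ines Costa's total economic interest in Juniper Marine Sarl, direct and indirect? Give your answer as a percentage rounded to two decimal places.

75.20%

Ines reaches Juniper along 4 paths.
Via Pellion → Thornfield: 100% × 89% × 40% = 35.6%.
Via Pellion: 100% × 30% = 30%.
Via Pellion → Nordquist: 100% × 9% × 30% = 2.7%.
Via Nordquist: 23% × 30% = 6.9%.
Total: 35.6% + 30% + 2.7% + 6.9% = 75.2%.
Rounded: 75.20%.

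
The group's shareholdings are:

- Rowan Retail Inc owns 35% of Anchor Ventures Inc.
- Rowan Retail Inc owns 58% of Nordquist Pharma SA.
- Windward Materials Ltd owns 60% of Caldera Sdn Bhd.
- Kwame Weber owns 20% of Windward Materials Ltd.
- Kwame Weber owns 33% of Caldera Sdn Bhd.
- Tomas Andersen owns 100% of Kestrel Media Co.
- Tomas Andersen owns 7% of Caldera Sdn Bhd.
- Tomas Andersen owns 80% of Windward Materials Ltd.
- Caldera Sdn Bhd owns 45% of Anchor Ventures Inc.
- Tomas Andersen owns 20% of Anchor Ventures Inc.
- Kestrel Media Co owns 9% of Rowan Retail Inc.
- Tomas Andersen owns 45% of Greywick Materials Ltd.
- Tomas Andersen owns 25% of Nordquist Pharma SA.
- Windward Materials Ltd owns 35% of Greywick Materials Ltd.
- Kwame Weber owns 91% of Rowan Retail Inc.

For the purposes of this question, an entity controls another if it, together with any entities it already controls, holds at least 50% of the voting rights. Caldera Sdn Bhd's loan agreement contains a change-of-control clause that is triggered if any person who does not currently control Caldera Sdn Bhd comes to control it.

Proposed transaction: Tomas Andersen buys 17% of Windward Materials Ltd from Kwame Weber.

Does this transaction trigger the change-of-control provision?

No

The purchase adds only to Tomas's holdings (Kwame's stake shrinks), so Tomas is the only person who could newly come to control Caldera.
Tomas holds 80% of Windward, so Tomas controls Windward.
Tomas and Windward together hold 7% + 60% = 67% of Caldera, so Tomas controls Caldera.
So Tomas already controls Caldera before the transaction.
After the purchase, Tomas's direct stake in Windward rises to 80% + 17% = 97%, and Kwame's stake falls to 3%.
Tomas controlled Caldera already, so this is not a new person acquiring control; every other person's position is unchanged or reduced.
No new person acquires control, so the clause is not triggered.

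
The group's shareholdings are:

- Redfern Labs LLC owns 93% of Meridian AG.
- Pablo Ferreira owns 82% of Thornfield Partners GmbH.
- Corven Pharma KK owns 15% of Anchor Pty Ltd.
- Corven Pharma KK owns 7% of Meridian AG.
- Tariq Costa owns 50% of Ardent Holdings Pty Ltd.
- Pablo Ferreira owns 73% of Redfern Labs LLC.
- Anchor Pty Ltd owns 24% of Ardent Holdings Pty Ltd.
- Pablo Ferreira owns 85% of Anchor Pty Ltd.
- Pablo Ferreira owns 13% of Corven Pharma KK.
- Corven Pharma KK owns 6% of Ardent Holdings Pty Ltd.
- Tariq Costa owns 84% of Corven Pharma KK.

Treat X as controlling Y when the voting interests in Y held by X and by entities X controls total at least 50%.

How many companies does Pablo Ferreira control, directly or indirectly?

4

Pablo holds 82% of Thornfield, so Pablo controls Thornfield.
Pablo holds 73% of Redfern, so Pablo controls Redfern.
Pablo holds 85% of Anchor, so Pablo controls Anchor.
Redfern holds 93% of Meridian, so Pablo controls Meridian.
No other company's threshold is met.
Pablo controls 4 companies.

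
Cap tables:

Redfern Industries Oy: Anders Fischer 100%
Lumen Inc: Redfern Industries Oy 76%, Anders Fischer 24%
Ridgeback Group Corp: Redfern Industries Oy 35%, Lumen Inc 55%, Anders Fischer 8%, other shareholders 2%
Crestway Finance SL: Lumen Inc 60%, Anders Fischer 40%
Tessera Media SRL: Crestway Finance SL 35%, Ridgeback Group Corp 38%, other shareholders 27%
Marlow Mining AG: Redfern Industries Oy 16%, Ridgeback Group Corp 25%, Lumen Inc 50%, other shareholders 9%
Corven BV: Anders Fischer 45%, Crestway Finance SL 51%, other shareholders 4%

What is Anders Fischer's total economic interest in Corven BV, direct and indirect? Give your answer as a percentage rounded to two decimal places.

96.00%

Anders reaches Corven along 4 paths.
Direct stake: 45% = 45%.
Via Redfern → Lumen → Crestway: 100% × 76% × 60% × 51% = 23.256%.
Via Lumen → Crestway: 24% × 60% × 51% = 7.344%.
Via Crestway: 40% × 51% = 20.4%.
Total: 45% + 23.256% + 7.344% + 20.4% = 96%.
Rounded: 96.00%.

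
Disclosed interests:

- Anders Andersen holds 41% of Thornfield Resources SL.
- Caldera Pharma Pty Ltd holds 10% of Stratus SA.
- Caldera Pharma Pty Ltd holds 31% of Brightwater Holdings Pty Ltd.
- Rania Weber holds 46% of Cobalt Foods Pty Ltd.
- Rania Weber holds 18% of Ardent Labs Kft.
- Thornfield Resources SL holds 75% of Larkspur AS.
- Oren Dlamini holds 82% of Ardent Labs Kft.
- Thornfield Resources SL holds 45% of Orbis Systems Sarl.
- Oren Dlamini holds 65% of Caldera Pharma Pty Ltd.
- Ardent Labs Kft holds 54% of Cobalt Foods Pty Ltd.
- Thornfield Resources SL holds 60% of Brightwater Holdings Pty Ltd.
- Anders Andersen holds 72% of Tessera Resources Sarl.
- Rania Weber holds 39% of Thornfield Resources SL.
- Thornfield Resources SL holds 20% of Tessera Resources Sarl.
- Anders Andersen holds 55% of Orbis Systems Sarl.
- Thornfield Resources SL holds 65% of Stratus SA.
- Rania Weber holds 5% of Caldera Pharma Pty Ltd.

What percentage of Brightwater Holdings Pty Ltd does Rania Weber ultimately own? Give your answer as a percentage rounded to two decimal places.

24.95%

Rania reaches Brightwater along 2 paths.
Via Caldera: 5% × 31% = 1.55%.
Via Thornfield: 39% × 60% = 23.4%.
Total: 1.55% + 23.4% = 24.95%.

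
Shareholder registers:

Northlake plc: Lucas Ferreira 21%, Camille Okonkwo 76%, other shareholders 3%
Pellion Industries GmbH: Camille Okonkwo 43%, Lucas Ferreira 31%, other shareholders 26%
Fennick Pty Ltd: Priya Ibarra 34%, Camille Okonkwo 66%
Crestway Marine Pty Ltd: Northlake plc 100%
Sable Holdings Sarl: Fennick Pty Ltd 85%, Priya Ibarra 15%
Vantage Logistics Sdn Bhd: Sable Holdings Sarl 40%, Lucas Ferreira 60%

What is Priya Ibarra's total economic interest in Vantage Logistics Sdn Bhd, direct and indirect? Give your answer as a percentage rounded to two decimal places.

17.56%

Priya reaches Vantage along 2 paths.
Via Fennick → Sable: 34% × 85% × 40% = 11.56%.
Via Sable: 15% × 40% = 6%.
Total: 11.56% + 6% = 17.56%.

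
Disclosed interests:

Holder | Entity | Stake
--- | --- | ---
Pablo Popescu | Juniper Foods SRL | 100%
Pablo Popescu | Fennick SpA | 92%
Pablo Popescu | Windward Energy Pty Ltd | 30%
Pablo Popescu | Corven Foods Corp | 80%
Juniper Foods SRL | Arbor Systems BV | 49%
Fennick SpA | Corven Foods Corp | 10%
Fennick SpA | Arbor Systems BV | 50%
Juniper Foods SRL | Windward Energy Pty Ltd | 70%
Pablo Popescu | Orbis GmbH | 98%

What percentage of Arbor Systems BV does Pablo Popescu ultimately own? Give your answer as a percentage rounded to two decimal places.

95.00%

Pablo reaches Arbor along 2 paths.
Via Fennick: 92% × 50% = 46%.
Via Juniper: 100% × 49% = 49%.
Total: 46% + 49% = 95%.
Rounded: 95.00%.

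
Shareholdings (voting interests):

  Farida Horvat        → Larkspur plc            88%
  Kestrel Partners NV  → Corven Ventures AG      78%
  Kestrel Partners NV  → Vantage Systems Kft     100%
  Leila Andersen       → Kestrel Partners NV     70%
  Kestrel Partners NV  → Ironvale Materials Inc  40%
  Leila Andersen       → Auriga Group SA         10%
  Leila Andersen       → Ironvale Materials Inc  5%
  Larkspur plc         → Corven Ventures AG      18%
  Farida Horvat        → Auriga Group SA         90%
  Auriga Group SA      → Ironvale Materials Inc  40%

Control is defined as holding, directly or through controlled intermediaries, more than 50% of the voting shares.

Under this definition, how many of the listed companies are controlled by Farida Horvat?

Farida holds 88% of Larkspur, so Farida controls Larkspur.
Farida holds 90% of Auriga, so Farida controls Auriga.
No other company's threshold is met.
Farida controls 2 companies.

2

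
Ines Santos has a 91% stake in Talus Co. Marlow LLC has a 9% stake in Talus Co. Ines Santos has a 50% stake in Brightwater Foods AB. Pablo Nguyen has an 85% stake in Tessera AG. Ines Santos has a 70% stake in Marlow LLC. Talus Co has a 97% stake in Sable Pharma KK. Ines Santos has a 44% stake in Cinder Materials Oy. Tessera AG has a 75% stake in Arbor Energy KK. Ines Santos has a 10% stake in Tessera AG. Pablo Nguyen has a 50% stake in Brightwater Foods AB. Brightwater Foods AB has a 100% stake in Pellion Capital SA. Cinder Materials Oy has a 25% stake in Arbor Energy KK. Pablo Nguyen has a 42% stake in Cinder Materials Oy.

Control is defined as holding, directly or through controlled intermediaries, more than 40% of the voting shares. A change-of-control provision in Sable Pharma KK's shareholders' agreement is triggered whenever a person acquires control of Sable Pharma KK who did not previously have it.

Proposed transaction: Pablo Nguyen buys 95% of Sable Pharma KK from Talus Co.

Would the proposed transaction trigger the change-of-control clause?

The purchase adds only to Pablo's holdings (Talus's stake shrinks), so Pablo is the only person who could newly come to control Sable.
Pablo holds 50% of Brightwater, so Pablo controls Brightwater.
Pablo holds 42% of Cinder, so Pablo controls Cinder.
Pablo holds 85% of Tessera, so Pablo controls Tessera.
Tessera and Cinder together hold 75% + 25% = 100% of Arbor, so Pablo controls Arbor.
Brightwater holds 100% of Pellion, so Pablo controls Pellion.
Neither Pablo nor any entity Pablo controls holds any voting interest in Sable.
So before the transaction, Pablo does not control Sable.
After the purchase, Pablo holds 95% of Sable directly, and Talus's stake falls to 2%.
Pablo holds 95% of Sable, so Pablo controls Sable.
Pablo did not control Sable before and does after, so the clause is triggered.

Yes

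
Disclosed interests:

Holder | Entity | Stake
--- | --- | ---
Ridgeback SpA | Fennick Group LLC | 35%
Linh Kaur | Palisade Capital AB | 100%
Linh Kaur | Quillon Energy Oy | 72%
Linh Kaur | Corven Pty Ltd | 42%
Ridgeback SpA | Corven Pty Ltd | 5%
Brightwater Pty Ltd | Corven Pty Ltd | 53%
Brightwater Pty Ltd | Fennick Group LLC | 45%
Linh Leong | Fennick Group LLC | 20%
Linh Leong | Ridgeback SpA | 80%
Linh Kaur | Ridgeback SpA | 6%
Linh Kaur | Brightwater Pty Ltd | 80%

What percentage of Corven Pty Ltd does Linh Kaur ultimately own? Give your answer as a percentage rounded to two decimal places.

84.70%

Linh Kaur reaches Corven along 3 paths.
Direct stake: 42% = 42%.
Via Ridgeback: 6% × 5% = 0.3%.
Via Brightwater: 80% × 53% = 42.4%.
Total: 42% + 0.3% + 42.4% = 84.7%.
Rounded: 84.70%.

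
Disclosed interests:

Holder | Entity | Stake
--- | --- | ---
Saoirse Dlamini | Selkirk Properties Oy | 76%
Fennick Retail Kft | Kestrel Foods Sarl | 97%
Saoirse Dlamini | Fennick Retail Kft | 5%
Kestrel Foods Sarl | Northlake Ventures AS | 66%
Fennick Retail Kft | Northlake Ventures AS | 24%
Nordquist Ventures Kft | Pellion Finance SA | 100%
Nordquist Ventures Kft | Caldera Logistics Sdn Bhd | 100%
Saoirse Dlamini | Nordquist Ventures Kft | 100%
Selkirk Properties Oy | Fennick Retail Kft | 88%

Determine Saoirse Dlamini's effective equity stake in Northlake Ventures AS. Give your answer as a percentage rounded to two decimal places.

Saoirse reaches Northlake along 4 paths.
Via Selkirk → Fennick: 76% × 88% × 24% = 16.0512%.
Via Fennick: 5% × 24% = 1.2%.
Via Selkirk → Fennick → Kestrel: 76% × 88% × 97% × 66% = 42.816576%.
Via Fennick → Kestrel: 5% × 97% × 66% = 3.201%.
Total: 16.0512% + 1.2% + 42.816576% + 3.201% = 63.268776%.
Rounded: 63.27%.

63.27%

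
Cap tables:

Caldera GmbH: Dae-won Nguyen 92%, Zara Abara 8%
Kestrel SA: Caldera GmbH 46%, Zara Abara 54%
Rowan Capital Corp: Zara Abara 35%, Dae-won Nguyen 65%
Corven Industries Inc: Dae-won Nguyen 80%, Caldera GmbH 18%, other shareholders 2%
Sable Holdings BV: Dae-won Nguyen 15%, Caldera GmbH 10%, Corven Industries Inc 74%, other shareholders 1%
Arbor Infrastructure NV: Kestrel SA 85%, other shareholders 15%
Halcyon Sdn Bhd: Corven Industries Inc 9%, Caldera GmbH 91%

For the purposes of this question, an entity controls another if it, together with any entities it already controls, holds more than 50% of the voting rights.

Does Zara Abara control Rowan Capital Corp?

No

Zara holds 54% of Kestrel, so Zara controls Kestrel.
Kestrel holds 85% of Arbor, so Zara controls Arbor.
In Rowan, Zara's side holds only 35%, not > 50%.
So Zara does not control Rowan.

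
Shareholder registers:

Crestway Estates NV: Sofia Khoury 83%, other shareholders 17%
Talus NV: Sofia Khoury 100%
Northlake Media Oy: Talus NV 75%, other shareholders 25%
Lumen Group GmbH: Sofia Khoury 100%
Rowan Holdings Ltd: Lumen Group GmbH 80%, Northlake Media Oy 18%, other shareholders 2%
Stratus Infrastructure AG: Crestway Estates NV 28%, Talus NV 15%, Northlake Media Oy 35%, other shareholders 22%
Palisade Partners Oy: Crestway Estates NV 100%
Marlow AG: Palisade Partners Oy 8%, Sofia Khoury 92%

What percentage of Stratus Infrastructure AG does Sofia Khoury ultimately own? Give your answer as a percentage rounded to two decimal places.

Sofia reaches Stratus along 3 paths.
Via Crestway: 83% × 28% = 23.24%.
Via Talus: 100% × 15% = 15%.
Via Talus → Northlake: 100% × 75% × 35% = 26.25%.
Total: 23.24% + 15% + 26.25% = 64.49%.

64.49%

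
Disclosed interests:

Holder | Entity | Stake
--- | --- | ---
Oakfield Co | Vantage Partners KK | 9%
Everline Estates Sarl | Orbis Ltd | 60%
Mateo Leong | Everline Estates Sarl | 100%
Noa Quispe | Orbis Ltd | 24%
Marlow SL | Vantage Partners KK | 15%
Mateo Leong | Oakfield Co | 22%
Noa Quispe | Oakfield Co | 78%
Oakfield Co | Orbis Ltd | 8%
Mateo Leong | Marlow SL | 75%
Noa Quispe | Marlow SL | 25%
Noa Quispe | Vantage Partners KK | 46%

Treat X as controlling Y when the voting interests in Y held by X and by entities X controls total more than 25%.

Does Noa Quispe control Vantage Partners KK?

Noa holds 78% of Oakfield, so Noa controls Oakfield.
Oakfield and Noa together hold 9% + 46% = 55% of Vantage, so Noa controls Vantage.

Yes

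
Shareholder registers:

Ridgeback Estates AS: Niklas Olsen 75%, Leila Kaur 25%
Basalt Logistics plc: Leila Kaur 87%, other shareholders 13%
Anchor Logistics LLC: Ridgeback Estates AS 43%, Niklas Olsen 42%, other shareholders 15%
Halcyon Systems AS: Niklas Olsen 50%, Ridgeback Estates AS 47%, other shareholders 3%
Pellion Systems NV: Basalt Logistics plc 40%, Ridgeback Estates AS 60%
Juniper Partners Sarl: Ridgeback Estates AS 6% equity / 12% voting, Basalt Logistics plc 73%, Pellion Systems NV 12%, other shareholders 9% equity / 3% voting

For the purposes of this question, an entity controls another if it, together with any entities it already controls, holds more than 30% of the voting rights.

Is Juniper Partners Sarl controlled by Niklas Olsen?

Niklas holds 75% of Ridgeback, so Niklas controls Ridgeback.
Ridgeback and Niklas together hold 43% + 42% = 85% of Anchor, so Niklas controls Anchor.
Niklas and Ridgeback together hold 50% + 47% = 97% of Halcyon, so Niklas controls Halcyon.
Ridgeback holds 60% of Pellion, so Niklas controls Pellion.
In Juniper, Niklas's side holds only 12% + 12% = 24%, not > 30%.
So Niklas does not control Juniper.

No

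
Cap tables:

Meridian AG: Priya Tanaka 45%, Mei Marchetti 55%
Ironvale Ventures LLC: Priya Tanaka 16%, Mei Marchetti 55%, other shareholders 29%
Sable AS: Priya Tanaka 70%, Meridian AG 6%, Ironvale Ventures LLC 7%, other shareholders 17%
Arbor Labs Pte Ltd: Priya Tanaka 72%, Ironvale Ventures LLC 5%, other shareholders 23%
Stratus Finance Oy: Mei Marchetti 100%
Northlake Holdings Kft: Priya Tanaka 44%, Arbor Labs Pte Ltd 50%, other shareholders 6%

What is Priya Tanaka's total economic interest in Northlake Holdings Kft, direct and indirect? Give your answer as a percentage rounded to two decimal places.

Priya reaches Northlake along 3 paths.
Direct stake: 44% = 44%.
Via Arbor: 72% × 50% = 36%.
Via Ironvale → Arbor: 16% × 5% × 50% = 0.4%.
Total: 44% + 36% + 0.4% = 80.4%.
Rounded: 80.40%.

80.40%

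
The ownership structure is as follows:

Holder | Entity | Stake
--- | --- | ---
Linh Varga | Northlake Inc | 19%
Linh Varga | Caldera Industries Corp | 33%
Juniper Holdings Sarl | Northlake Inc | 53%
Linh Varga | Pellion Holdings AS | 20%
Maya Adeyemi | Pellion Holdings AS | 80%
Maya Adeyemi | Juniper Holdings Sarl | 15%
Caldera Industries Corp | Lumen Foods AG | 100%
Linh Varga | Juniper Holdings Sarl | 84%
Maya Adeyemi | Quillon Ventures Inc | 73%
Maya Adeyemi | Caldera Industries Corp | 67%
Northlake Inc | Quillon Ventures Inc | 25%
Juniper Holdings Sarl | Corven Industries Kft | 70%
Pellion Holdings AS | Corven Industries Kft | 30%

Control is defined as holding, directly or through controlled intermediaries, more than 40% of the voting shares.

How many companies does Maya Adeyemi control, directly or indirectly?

4

Maya holds 80% of Pellion, so Maya controls Pellion.
Maya holds 67% of Caldera, so Maya controls Caldera.
Caldera holds 100% of Lumen, so Maya controls Lumen.
Maya holds 73% of Quillon, so Maya controls Quillon.
No other company's threshold is met.
Maya controls 4 companies.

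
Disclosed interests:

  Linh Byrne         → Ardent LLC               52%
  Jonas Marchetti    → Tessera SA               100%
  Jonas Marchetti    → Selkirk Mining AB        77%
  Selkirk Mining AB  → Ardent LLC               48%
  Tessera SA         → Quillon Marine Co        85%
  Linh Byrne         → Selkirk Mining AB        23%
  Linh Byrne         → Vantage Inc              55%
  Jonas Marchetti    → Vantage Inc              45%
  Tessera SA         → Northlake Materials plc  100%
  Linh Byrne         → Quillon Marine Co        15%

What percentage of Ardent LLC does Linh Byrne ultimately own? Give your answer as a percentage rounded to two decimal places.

Linh reaches Ardent along 2 paths.
Via Selkirk: 23% × 48% = 11.04%.
Direct stake: 52% = 52%.
Total: 11.04% + 52% = 63.04%.

63.04%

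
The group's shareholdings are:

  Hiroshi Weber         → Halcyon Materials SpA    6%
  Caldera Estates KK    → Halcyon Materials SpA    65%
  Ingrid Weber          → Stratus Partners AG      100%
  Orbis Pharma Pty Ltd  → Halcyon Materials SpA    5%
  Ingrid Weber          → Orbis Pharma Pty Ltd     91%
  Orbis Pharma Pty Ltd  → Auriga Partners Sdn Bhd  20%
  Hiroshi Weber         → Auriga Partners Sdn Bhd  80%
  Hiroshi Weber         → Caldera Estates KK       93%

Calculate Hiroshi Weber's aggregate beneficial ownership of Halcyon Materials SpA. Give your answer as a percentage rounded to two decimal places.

Hiroshi reaches Halcyon along 2 paths.
Via Caldera: 93% × 65% = 60.45%.
Direct stake: 6% = 6%.
Total: 60.45% + 6% = 66.45%.

66.45%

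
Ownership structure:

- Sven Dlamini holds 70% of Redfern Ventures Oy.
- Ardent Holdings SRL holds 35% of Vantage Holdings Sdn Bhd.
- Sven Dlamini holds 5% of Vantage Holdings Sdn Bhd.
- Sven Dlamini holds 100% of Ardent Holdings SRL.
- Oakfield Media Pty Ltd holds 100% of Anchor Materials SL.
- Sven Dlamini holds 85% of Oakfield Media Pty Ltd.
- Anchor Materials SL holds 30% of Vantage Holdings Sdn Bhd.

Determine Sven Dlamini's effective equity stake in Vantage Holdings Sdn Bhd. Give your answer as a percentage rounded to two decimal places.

Sven reaches Vantage along 3 paths.
Via Oakfield → Anchor: 85% × 100% × 30% = 25.5%.
Via Ardent: 100% × 35% = 35%.
Direct stake: 5% = 5%.
Total: 25.5% + 35% + 5% = 65.5%.
Rounded: 65.50%.

65.50%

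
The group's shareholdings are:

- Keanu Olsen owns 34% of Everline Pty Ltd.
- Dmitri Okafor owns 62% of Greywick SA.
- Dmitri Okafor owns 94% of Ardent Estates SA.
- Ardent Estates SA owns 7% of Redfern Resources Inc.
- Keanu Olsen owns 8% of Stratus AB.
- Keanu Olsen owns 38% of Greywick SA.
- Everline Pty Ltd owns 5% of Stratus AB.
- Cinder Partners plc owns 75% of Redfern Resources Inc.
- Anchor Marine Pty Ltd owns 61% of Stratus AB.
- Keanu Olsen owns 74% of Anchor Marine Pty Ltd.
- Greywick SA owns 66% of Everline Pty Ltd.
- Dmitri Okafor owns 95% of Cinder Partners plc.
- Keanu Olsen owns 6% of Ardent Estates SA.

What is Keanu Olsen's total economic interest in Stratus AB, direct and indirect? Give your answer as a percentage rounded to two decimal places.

Keanu reaches Stratus along 4 paths.
Via Everline: 34% × 5% = 1.7%.
Via Greywick → Everline: 38% × 66% × 5% = 1.254%.
Direct stake: 8% = 8%.
Via Anchor: 74% × 61% = 45.14%.
Total: 1.7% + 1.254% + 8% + 45.14% = 56.094%.
Rounded: 56.09%.

56.09%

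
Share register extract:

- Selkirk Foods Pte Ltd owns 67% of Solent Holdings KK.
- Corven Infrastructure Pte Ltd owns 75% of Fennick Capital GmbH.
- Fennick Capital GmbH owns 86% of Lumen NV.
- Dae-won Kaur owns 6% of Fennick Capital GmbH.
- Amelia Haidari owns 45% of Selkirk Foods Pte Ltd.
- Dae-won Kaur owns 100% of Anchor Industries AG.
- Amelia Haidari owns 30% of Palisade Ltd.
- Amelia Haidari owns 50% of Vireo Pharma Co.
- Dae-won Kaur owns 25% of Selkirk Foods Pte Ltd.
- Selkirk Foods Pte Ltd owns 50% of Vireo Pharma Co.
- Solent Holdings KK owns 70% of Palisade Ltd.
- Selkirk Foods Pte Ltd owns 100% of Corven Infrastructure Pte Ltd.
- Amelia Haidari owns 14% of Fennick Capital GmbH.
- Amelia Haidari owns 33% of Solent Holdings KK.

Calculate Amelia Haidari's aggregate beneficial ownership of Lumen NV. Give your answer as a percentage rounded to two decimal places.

Amelia reaches Lumen along 2 paths.
Via Fennick: 14% × 86% = 12.04%.
Via Selkirk → Corven → Fennick: 45% × 100% × 75% × 86% = 29.025%.
Total: 12.04% + 29.025% = 41.065%.
Rounded: 41.07%.

41.07%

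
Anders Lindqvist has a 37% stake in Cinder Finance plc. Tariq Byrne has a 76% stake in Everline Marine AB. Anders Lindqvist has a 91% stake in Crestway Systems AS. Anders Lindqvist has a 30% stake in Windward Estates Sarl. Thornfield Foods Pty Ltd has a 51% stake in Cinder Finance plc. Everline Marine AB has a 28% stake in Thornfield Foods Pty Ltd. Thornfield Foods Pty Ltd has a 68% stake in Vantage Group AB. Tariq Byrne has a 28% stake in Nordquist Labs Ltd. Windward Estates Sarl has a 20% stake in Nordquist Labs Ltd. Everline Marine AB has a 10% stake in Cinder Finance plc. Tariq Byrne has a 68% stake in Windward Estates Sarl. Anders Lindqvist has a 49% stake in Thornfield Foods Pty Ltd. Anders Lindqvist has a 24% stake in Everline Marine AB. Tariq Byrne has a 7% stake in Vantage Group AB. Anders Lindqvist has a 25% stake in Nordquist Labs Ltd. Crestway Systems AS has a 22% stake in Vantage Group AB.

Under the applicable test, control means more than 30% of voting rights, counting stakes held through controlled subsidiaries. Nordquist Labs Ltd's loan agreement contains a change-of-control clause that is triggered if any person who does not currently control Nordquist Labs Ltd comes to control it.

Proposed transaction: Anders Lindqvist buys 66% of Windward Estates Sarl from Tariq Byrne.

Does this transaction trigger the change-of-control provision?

Yes

The purchase adds only to Anders's holdings (Tariq's stake shrinks), so Anders is the only person who could newly come to control Nordquist.
Anders holds 49% of Thornfield, so Anders controls Thornfield.
Anders holds 91% of Crestway, so Anders controls Crestway.
Anders and Thornfield together hold 37% + 51% = 88% of Cinder, so Anders controls Cinder.
Thornfield and Crestway together hold 68% + 22% = 90% of Vantage, so Anders controls Vantage.
In Nordquist, Anders's side holds only 25%, not > 30%.
So before the transaction, Anders does not control Nordquist.
After the purchase, Anders's direct stake in Windward rises to 30% + 66% = 96%, and Tariq's stake falls to 2%.
Anders holds 96% of Windward, so Anders controls Windward.
Windward and Anders together hold 20% + 25% = 45% of Nordquist, so Anders controls Nordquist.
Anders did not control Nordquist before and does after, so the clause is triggered.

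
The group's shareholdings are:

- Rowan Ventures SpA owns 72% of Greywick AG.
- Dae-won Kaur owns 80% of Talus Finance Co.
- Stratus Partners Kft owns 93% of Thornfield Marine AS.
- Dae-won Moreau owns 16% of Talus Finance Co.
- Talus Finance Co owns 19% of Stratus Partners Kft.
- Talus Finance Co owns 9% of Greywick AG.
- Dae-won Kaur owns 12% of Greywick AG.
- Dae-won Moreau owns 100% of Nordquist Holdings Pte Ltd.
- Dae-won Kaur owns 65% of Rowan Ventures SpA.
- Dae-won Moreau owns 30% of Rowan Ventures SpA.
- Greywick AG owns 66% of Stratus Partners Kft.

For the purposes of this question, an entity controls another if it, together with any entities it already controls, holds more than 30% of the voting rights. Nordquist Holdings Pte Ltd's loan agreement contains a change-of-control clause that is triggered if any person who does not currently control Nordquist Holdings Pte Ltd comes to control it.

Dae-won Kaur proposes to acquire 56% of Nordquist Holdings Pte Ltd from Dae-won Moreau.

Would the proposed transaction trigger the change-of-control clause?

The purchase adds only to Dae-won Kaur's holdings (Dae-won Moreau's stake shrinks), so Dae-won Kaur is the only person who could newly come to control Nordquist.
Dae-won Kaur holds 80% of Talus, so Dae-won Kaur controls Talus.
Dae-won Kaur holds 65% of Rowan, so Dae-won Kaur controls Rowan.
Talus and Rowan and Dae-won Kaur together hold 9% + 72% + 12% = 93% of Greywick, so Dae-won Kaur controls Greywick.
Talus and Greywick together hold 19% + 66% = 85% of Stratus, so Dae-won Kaur controls Stratus.
Stratus holds 93% of Thornfield, so Dae-won Kaur controls Thornfield.
Neither Dae-won Kaur nor any entity Dae-won Kaur controls holds any voting interest in Nordquist.
So before the transaction, Dae-won Kaur does not control Nordquist.
After the purchase, Dae-won Kaur holds 56% of Nordquist directly, and Dae-won Moreau's stake falls to 44%.
Dae-won Kaur holds 56% of Nordquist, so Dae-won Kaur controls Nordquist.
Dae-won Kaur did not control Nordquist before and does after, so the clause is triggered.

Yes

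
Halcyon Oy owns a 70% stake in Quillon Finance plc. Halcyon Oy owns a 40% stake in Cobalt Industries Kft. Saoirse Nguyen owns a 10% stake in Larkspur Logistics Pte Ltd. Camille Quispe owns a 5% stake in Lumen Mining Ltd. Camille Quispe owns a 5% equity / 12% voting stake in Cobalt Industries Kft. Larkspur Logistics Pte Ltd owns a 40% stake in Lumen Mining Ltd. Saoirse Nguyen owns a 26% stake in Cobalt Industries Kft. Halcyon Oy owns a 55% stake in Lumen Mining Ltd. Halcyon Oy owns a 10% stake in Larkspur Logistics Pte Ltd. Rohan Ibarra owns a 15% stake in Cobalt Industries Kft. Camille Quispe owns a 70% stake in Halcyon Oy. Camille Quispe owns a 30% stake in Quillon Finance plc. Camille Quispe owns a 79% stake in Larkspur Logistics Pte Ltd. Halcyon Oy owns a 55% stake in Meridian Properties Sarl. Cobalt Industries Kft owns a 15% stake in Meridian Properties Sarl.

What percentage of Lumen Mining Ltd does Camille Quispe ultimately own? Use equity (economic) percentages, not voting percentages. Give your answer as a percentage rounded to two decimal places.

Camille reaches Lumen along 4 paths.
Via Larkspur: 79% × 40% = 31.6%.
Via Halcyon → Larkspur: 70% × 10% × 40% = 2.8%.
Direct stake: 5% = 5%.
Via Halcyon: 70% × 55% = 38.5%.
Total: 31.6% + 2.8% + 5% + 38.5% = 77.9%.
Rounded: 77.90%.

77.90%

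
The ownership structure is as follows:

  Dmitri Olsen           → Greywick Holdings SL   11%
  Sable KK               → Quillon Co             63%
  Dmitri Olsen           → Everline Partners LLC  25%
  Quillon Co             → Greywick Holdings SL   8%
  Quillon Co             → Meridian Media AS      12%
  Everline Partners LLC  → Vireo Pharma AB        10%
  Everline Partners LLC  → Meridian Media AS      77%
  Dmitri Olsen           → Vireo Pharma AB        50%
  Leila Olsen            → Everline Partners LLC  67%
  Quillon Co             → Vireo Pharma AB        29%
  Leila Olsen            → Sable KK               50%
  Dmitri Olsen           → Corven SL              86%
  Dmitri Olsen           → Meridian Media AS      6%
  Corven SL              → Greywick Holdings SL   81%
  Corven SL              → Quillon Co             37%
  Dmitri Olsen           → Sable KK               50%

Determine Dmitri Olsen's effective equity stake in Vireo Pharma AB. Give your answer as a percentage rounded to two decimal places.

70.86%

Dmitri reaches Vireo along 4 paths.
Via Corven → Quillon: 86% × 37% × 29% = 9.2278%.
Via Sable → Quillon: 50% × 63% × 29% = 9.135%.
Direct stake: 50% = 50%.
Via Everline: 25% × 10% = 2.5%.
Total: 9.2278% + 9.135% + 50% + 2.5% = 70.8628%.
Rounded: 70.86%.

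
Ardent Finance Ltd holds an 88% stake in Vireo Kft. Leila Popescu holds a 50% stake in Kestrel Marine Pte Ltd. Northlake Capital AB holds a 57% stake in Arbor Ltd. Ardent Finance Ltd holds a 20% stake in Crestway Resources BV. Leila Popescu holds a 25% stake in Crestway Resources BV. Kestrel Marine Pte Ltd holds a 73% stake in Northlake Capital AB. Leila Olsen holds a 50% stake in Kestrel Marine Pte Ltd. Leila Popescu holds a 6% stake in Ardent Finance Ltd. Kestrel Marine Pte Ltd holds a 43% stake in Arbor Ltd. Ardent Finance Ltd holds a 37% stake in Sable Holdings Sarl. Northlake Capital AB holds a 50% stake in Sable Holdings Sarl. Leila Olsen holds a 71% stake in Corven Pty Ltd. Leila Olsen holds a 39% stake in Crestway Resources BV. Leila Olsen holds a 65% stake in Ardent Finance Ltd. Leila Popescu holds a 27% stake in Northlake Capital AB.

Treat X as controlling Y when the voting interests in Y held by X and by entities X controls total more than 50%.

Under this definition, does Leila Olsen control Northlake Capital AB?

Leila Olsen holds 65% of Ardent, so Leila Olsen controls Ardent.
Ardent and Leila Olsen together hold 20% + 39% = 59% of Crestway, so Leila Olsen controls Crestway.
Leila Olsen holds 71% of Corven, so Leila Olsen controls Corven.
Ardent holds 88% of Vireo, so Leila Olsen controls Vireo.
Neither Leila Olsen nor any entity Leila Olsen controls holds any voting interest in Northlake.
So Leila Olsen does not control Northlake.

No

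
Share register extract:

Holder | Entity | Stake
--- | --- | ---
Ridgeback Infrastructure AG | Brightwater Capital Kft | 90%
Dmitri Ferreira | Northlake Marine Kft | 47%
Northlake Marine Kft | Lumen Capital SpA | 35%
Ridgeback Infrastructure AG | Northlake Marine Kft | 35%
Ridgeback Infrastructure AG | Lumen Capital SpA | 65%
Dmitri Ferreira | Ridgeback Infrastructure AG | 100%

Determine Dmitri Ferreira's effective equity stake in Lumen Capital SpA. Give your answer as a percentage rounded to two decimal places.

Dmitri reaches Lumen along 3 paths.
Via Ridgeback → Northlake: 100% × 35% × 35% = 12.25%.
Via Northlake: 47% × 35% = 16.45%.
Via Ridgeback: 100% × 65% = 65%.
Total: 12.25% + 16.45% + 65% = 93.7%.
Rounded: 93.70%.

93.70%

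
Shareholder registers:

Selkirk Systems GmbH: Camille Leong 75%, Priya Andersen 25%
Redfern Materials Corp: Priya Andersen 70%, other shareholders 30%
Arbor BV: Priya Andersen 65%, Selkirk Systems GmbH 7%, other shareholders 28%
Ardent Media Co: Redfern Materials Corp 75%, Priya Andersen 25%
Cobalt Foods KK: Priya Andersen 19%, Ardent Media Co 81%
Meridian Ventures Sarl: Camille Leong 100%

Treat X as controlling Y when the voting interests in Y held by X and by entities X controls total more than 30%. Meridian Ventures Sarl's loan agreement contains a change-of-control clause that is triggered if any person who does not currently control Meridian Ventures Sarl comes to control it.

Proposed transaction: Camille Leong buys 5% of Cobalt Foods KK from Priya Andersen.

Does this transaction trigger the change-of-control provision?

The purchase adds only to Camille's holdings (Priya's stake shrinks), so Camille is the only person who could newly come to control Meridian.
Camille holds 100% of Meridian, so Camille controls Meridian.
So Camille already controls Meridian before the transaction.
After the purchase, Camille holds 5% of Cobalt directly, and Priya's stake falls to 14%.
Camille controlled Meridian already, so this is not a new person acquiring control; every other person's position is unchanged or reduced.
No new person acquires control, so the clause is not triggered.

No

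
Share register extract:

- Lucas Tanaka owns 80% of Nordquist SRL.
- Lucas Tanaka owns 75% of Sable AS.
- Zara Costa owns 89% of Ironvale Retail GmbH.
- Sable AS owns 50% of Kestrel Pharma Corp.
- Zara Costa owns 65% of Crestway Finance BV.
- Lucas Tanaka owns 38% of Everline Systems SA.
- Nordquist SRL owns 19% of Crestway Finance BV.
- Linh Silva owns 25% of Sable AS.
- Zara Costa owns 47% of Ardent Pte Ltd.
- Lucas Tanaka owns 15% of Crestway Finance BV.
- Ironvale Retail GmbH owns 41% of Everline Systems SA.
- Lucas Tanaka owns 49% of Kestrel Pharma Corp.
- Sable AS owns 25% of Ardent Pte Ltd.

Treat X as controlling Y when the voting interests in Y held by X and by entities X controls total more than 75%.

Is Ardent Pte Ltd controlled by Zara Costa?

Zara holds 89% of Ironvale, so Zara controls Ironvale.
In Ardent, Zara's side holds only 47%, not > 75%.
So Zara does not control Ardent.

No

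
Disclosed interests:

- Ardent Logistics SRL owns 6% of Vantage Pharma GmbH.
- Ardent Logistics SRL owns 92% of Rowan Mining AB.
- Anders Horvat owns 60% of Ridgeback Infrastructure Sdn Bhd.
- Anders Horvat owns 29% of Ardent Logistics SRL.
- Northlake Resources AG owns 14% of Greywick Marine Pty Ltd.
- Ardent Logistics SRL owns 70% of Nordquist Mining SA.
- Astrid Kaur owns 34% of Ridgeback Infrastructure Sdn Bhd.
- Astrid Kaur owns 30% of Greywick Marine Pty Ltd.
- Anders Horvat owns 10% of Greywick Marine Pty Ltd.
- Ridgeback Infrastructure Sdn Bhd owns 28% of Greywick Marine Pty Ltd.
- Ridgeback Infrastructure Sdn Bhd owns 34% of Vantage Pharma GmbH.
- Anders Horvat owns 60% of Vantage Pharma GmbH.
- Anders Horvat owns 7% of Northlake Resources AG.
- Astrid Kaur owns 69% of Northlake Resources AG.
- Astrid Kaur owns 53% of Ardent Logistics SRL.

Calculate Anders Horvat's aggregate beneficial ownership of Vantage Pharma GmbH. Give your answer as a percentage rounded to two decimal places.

82.14%

Anders reaches Vantage along 3 paths.
Via Ardent: 29% × 6% = 1.74%.
Via Ridgeback: 60% × 34% = 20.4%.
Direct stake: 60% = 60%.
Total: 1.74% + 20.4% + 60% = 82.14%.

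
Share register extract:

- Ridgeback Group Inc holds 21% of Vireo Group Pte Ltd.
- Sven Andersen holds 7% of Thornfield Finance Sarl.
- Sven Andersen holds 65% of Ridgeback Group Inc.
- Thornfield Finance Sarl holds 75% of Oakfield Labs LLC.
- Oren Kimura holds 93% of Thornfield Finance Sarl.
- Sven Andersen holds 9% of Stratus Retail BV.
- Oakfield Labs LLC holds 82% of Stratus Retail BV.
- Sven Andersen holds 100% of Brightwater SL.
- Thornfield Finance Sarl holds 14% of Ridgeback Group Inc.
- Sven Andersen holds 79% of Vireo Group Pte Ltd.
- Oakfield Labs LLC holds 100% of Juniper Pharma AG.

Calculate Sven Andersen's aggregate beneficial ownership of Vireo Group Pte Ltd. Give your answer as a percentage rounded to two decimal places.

Sven reaches Vireo along 3 paths.
Direct stake: 79% = 79%.
Via Ridgeback: 65% × 21% = 13.65%.
Via Thornfield → Ridgeback: 7% × 14% × 21% = 0.2058%.
Total: 79% + 13.65% + 0.2058% = 92.8558%.
Rounded: 92.86%.

92.86%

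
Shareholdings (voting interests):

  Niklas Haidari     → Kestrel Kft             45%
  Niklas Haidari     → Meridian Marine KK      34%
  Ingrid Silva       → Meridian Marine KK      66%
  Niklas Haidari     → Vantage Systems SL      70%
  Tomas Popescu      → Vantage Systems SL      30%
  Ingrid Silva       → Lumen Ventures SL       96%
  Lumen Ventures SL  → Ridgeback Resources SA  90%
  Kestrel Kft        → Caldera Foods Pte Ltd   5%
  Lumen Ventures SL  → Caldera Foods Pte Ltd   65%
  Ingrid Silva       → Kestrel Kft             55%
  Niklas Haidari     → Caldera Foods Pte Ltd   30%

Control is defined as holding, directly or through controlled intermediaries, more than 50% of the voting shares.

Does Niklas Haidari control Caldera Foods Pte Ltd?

No

Niklas holds 70% of Vantage, so Niklas controls Vantage.
In Caldera, Niklas's side holds only 30%, not > 50%.
So Niklas does not control Caldera.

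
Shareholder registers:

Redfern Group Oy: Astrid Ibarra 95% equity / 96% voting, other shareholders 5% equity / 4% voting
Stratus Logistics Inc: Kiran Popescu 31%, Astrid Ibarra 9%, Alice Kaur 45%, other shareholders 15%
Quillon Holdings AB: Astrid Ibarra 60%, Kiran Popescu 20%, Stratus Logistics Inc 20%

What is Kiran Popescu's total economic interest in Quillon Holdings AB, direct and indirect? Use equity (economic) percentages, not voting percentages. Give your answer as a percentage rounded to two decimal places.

26.20%

Kiran reaches Quillon along 2 paths.
Direct stake: 20% = 20%.
Via Stratus: 31% × 20% = 6.2%.
Total: 20% + 6.2% = 26.2%.
Rounded: 26.20%.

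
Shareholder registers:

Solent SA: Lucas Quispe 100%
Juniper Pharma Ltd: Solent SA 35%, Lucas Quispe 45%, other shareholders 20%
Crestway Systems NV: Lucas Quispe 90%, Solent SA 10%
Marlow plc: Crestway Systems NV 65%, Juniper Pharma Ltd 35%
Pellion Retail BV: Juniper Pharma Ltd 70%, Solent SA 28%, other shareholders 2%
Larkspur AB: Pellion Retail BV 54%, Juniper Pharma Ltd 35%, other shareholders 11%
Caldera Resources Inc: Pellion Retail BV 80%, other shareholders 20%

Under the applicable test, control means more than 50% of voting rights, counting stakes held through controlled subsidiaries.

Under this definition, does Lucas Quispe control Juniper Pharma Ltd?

Lucas holds 100% of Solent, so Lucas controls Solent.
Solent and Lucas together hold 35% + 45% = 80% of Juniper, so Lucas controls Juniper.

Yes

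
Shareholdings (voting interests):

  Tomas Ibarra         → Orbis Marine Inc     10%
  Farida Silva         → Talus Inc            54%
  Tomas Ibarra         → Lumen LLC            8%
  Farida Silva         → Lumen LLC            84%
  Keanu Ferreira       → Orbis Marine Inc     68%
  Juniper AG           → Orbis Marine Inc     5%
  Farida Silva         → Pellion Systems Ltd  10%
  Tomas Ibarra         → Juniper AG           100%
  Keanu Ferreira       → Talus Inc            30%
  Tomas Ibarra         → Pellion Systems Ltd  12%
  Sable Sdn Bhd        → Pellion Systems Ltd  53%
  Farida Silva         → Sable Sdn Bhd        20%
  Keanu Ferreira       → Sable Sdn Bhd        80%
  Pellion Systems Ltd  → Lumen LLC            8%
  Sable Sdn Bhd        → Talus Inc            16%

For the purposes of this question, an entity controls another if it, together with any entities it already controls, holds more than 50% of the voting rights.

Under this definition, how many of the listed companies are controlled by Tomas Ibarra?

1

Tomas holds 100% of Juniper, so Tomas controls Juniper.
No other company's threshold is met.
Tomas controls 1 company.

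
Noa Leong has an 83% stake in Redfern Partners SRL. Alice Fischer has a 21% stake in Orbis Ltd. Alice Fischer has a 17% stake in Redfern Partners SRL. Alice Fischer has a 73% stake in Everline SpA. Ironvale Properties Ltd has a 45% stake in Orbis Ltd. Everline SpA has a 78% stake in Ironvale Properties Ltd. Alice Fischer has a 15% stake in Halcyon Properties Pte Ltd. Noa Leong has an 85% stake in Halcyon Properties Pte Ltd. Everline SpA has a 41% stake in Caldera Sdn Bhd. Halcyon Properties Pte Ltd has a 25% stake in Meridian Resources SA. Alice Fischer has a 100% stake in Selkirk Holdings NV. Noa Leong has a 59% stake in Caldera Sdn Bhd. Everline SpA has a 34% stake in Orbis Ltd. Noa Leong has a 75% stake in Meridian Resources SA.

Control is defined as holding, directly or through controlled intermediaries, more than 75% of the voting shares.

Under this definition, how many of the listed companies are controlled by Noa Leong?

Noa holds 83% of Redfern, so Noa controls Redfern.
Noa holds 85% of Halcyon, so Noa controls Halcyon.
Halcyon and Noa together hold 25% + 75% = 100% of Meridian, so Noa controls Meridian.
No other company's threshold is met.
Noa controls 3 companies.

3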